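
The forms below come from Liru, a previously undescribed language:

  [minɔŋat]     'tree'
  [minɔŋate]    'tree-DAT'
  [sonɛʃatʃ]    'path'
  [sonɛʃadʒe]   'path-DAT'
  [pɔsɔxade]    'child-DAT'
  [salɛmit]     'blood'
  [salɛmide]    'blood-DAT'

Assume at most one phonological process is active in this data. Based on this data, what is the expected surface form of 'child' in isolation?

[pɔsɔxat]

In [salɛmit] and [salɛmide] the final segment of 'blood' alternates: [t] ~ [d].
But 'tree' keeps [t] in both environments ([minɔŋat], [minɔŋate]), so there is no rule changing /t/ to [d] before the DAT suffix.
Therefore /d/ is basic and [t] is derived by word-final obstruent devoicing (voiced obstruents become voiceless word-finally).
From [pɔsɔxade] the stem 'child' is /pɔsɔxad/; word-finally this yields [pɔsɔxat].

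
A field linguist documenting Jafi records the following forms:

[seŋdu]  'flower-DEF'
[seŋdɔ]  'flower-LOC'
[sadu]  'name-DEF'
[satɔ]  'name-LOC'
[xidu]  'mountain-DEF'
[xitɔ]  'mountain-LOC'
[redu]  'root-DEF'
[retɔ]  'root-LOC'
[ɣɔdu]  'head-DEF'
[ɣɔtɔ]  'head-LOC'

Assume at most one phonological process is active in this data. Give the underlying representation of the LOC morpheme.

The LOC suffix surfaces as [-dɔ] and [-tɔ], depending on the final segment of the stem.
By contrast the DEF suffix keeps its initial [d] throughout — that segment must be underlying.
So the underlying form is /-tɔ/, and voiceless stops become voiced after a nasal.

/-tɔ/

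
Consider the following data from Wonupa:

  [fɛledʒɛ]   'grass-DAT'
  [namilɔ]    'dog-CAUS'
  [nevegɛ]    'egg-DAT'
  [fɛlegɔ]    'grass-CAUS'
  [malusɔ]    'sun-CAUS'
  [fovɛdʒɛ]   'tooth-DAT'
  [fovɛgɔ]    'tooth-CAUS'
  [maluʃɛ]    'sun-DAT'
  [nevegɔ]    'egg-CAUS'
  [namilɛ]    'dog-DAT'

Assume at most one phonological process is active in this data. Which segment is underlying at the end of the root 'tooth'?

/dʒ/

The stem for 'tooth' ends in [g] in [fovɛgɔ] but [dʒ] in [fovɛdʒɛ].
If /g/ were underlying and a rule turned it into [dʒ] before the DAT suffix, 'egg' would also alternate; but it has [g] in both [nevegɔ] and [nevegɛ].
The alternation reflects depalatalization: palato-alveolar /dʒ/ and /ʃ/ become [g] and [s] when no front vowel follows. /dʒ/ is underlying.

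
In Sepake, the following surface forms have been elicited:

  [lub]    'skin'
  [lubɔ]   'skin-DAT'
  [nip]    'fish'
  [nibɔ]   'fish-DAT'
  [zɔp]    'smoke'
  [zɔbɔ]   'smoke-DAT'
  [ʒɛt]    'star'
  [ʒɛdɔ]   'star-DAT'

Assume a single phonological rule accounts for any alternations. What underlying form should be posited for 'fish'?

/nip/

'fish' shows [p] ~ [b] at the end of the stem ([nip] vs [nibɔ]).
Compare 'skin', with invariant [b] in [lub] and [lubɔ]: an analysis with underlying /b/ and a rule producing [p] in isolation would wrongly predict alternation here too.
The alternation reflects intervocalic voicing: voiceless stops become voiced between vowels. /p/ is underlying.
So 'fish' = /nip/.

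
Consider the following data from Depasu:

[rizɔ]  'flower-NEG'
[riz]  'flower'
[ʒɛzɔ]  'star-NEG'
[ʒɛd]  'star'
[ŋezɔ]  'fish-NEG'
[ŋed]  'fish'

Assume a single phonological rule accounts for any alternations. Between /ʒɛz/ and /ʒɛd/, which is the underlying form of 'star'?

/ʒɛd/

The root 'star' surfaces as [ʒɛzɔ] and [ʒɛd], with a stem-final [z] ~ [d] alternation.
But 'flower' keeps [z] in both environments ([rizɔ], [riz]), so there is no rule changing /z/ to [d] in isolation.
The alternation reflects intervocalic spirantization: voiced stops become fricatives between vowels. /d/ is underlying.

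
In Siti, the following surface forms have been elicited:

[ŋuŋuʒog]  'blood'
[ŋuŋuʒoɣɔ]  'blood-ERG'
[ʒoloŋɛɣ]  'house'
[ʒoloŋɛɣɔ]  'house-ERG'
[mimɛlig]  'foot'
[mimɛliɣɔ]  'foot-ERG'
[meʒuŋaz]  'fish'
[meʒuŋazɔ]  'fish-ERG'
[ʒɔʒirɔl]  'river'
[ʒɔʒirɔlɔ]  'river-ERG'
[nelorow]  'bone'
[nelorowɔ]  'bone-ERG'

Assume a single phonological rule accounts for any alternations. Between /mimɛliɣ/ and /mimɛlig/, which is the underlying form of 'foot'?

/mimɛlig/

'foot' shows [g] ~ [ɣ] at the end of the stem ([mimɛlig] vs [mimɛliɣɔ]).
The stem 'house' ([ʒoloŋɛɣ], [ʒoloŋɛɣɔ]) shows [ɣ] unchanged in both environments, so [ɣ] cannot be basic with [g] derived in isolation.
The underlying segment must be /g/; voiced stops become fricatives between vowels, yielding [ɣ] there.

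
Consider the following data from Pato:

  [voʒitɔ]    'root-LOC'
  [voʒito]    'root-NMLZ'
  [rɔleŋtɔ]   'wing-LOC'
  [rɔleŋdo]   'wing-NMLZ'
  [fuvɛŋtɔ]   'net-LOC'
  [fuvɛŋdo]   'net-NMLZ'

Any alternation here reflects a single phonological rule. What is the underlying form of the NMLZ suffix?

The NMLZ morpheme has two allomorphs, [-do] and [-to].
By contrast the LOC suffix keeps its initial [t] throughout — that segment must be underlying.
The NMLZ suffix is therefore /-do/ underlyingly, with post-vocalic devoicing: voiced stops become voiceless after a vowel.

/-do/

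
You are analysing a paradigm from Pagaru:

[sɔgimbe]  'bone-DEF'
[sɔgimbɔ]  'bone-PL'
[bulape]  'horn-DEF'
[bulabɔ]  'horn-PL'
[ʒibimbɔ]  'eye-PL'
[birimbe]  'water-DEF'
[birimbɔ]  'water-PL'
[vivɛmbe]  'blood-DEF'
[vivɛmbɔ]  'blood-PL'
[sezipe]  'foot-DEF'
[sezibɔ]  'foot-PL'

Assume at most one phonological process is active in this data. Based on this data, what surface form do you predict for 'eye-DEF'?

The DEF suffix surfaces as [-be] and [-pe], depending on the final segment of the stem.
By contrast the PL suffix keeps its initial [b] throughout — that segment must be underlying.
So the underlying form is /-pe/, and voiceless stops become voiced after a nasal.
After 'eye', which ends in a nasal, the suffix surfaces as [-be], giving [ʒibimbe].

[ʒibimbe]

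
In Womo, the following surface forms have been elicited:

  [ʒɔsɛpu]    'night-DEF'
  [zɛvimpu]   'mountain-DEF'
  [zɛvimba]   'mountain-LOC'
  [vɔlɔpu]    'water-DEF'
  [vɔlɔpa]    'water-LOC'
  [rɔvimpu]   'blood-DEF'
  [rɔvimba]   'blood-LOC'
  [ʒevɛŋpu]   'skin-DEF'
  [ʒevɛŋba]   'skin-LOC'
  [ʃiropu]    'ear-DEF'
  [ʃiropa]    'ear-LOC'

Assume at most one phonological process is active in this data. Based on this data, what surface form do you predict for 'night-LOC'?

[ʒɔsɛpa]

The LOC suffix surfaces as [-ba] and [-pa], depending on the final segment of the stem.
The DEF suffix, which begins with [p], is invariant after every stem; so [p] is not altered by any rule here.
The LOC suffix is therefore /-ba/ underlyingly, with post-vocalic devoicing: voiced stops become voiceless after a vowel.
After 'night', which ends in a vowel, the suffix surfaces as [-pa], giving [ʒɔsɛpa].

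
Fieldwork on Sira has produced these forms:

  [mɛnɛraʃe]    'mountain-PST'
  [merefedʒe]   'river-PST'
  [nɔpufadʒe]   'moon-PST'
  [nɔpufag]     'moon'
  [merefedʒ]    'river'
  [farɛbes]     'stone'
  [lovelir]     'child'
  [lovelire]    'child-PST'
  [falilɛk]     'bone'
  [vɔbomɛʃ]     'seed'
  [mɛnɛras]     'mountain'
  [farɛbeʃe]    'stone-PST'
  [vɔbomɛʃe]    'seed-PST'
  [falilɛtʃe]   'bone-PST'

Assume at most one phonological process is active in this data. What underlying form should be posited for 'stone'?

The stem for 'stone' ends in [ʃ] in [farɛbeʃe] but [s] in [farɛbes].
If /ʃ/ were underlying and a rule turned it into [s] in isolation, 'seed' would also alternate; but it has [ʃ] in both [vɔbomɛʃe] and [vɔbomɛʃ].
Therefore /s/ is basic and [ʃ] is derived by palatalization before a front vowel (/k/, /g/ and /s/ become palato-alveolar [tʃ], [dʒ] and [ʃ] before a front vowel).
Hence 'stone' is /farɛbes/ underlyingly.

/farɛbes/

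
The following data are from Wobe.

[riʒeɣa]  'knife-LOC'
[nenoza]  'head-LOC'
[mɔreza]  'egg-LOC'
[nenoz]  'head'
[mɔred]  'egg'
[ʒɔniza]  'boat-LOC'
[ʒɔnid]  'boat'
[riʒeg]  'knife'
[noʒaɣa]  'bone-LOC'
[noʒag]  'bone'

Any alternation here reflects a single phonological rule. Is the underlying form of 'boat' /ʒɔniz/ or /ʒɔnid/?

The root 'boat' surfaces as [ʒɔniza] and [ʒɔnid], with a stem-final [z] ~ [d] alternation.
But 'head' keeps [z] in both environments ([nenoza], [nenoz]), so there is no rule changing /z/ to [d] in isolation.
The underlying segment must be /d/; voiced stops become fricatives between vowels, yielding [z] there.

/ʒɔnid/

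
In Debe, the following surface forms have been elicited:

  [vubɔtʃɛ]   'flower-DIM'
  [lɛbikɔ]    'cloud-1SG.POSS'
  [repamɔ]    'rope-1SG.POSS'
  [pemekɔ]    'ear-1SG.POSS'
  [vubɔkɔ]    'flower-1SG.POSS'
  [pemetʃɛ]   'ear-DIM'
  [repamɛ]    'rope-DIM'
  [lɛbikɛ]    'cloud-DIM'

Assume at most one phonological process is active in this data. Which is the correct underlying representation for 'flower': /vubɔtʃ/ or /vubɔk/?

In [vubɔtʃɛ] and [vubɔkɔ] the final segment of 'flower' alternates: [tʃ] ~ [k].
If /k/ were underlying and a rule turned it into [tʃ] before the DIM suffix, 'cloud' would also alternate; but it has [k] in both [lɛbikɛ] and [lɛbikɔ].
The alternation reflects depalatalization: palato-alveolar /tʃ/ becomes [k] when no front vowel follows. /tʃ/ is underlying.

/vubɔtʃ/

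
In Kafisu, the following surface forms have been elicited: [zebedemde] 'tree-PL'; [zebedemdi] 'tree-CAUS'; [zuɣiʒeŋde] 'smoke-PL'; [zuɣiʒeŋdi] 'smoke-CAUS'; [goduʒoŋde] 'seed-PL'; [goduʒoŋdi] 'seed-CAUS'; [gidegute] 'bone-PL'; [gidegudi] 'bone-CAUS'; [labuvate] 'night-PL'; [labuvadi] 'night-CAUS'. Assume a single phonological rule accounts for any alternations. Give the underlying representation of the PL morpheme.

The PL suffix surfaces as [-de] and [-te], depending on the final segment of the stem.
The CAUS suffix, which begins with [d], is invariant after every stem; so [d] is not altered by any rule here.
The PL suffix is therefore /-te/ underlyingly, with post-nasal voicing: voiceless stops become voiced after a nasal.

/-te/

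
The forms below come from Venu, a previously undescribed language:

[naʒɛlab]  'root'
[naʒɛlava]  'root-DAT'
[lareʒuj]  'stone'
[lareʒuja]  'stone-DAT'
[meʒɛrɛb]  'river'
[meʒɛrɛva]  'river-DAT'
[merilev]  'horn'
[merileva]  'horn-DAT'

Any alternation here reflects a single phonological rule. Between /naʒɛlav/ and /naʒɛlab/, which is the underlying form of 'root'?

'root' shows [b] ~ [v] at the end of the stem ([naʒɛlab] vs [naʒɛlava]).
Compare 'horn', with invariant [v] in [merilev] and [merileva]: an analysis with underlying /v/ and a rule producing [b] in isolation would wrongly predict alternation here too.
The underlying segment must be /b/; voiced stops become fricatives between vowels, yielding [v] there.

/naʒɛlab/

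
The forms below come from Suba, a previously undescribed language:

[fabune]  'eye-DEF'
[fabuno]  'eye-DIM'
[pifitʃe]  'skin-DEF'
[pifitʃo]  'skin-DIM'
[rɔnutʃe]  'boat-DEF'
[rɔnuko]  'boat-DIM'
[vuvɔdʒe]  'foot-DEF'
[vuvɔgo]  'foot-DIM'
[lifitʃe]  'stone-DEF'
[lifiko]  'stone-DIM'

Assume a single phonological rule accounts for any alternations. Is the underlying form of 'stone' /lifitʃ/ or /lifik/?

In [lifitʃe] and [lifiko] the final segment of 'stone' alternates: [tʃ] ~ [k].
If /tʃ/ were underlying and a rule turned it into [k] before the DIM suffix, 'skin' would also alternate; but it has [tʃ] in both [pifitʃe] and [pifitʃo].
The underlying segment must be /k/; /k/ and /g/ become palato-alveolar [tʃ] and [dʒ] before a front vowel, yielding [tʃ] there.

/lifik/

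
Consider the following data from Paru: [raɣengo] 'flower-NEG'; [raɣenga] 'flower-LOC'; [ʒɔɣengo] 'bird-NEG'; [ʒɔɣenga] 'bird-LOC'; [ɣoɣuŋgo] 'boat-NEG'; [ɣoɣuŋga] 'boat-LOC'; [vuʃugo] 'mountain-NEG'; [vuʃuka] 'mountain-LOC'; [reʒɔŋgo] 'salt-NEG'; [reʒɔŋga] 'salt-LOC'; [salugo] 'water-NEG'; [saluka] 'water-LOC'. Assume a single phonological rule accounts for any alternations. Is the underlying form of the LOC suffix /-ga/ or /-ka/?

/-ka/

The LOC suffix surfaces as [-ga] and [-ka], depending on the final segment of the stem.
By contrast the NEG suffix keeps its initial [g] throughout — that segment must be underlying.
So the underlying form is /-ka/, and voiceless stops become voiced after a nasal.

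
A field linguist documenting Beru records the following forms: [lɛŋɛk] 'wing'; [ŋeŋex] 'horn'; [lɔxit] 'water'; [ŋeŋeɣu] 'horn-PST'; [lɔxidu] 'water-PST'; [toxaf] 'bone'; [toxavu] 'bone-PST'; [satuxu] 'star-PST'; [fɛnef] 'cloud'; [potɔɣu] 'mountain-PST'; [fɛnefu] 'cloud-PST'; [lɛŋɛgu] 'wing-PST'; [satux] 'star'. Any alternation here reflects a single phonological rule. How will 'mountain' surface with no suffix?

[potɔx]

The root 'horn' surfaces as [ŋeŋeɣu] and [ŋeŋex], with a stem-final [ɣ] ~ [x] alternation.
But 'star' keeps [x] in both environments ([satuxu], [satux]), so there is no rule changing /x/ to [ɣ] before the PST suffix.
The alternation reflects word-final obstruent devoicing: voiced obstruents become voiceless word-finally. /ɣ/ is underlying.
From [potɔɣu] the stem 'mountain' is /potɔɣ/; word-finally this yields [potɔx].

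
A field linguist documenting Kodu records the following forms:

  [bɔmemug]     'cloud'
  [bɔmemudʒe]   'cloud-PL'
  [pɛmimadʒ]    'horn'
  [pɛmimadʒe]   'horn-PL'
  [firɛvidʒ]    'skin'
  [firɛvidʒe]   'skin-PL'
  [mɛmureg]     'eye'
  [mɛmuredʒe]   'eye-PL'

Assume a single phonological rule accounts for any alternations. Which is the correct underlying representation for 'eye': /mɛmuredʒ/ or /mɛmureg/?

/mɛmureg/

In [mɛmureg] and [mɛmuredʒe] the final segment of 'eye' alternates: [g] ~ [dʒ].
Compare 'skin', with invariant [dʒ] in [firɛvidʒ] and [firɛvidʒe]: an analysis with underlying /dʒ/ and a rule producing [g] in isolation would wrongly predict alternation here too.
The underlying segment must be /g/; /g/ becomes palato-alveolar [dʒ] before a front vowel, yielding [dʒ] there.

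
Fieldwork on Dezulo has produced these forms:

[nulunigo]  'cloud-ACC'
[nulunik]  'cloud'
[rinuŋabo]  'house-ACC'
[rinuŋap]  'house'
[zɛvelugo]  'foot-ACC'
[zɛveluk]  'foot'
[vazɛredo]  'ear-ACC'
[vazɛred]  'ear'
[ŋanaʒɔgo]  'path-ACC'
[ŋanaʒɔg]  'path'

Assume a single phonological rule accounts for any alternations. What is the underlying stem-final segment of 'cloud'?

The stem for 'cloud' ends in [g] in [nulunigo] but [k] in [nulunik].
If /g/ were underlying and a rule turned it into [k] in isolation, 'path' would also alternate; but it has [g] in both [ŋanaʒɔgo] and [ŋanaʒɔg].
So /k/ is underlying, and a rule of intervocalic voicing — voiceless stops become voiced between vowels — gives [g].

/k/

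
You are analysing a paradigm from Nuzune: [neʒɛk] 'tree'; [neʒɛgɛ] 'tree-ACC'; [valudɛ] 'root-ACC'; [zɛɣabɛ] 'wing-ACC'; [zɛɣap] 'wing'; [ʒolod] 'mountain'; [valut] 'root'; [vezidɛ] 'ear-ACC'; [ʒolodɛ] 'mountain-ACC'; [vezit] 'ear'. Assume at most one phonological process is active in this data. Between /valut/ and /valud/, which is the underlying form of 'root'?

The stem for 'root' ends in [d] in [valudɛ] but [t] in [valut].
The stem 'mountain' ([ʒolodɛ], [ʒolod]) shows [d] unchanged in both environments, so [d] cannot be basic with [t] derived in isolation.
The underlying segment must be /t/; voiceless stops become voiced between vowels, yielding [d] there.

/valut/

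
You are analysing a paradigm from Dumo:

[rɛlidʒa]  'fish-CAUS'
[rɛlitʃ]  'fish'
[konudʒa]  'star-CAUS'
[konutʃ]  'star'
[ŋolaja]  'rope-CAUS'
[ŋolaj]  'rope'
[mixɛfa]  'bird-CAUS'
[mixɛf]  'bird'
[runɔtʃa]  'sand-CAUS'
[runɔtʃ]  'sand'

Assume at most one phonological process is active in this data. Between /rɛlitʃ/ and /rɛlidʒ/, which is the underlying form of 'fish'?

/rɛlidʒ/

'fish' shows [dʒ] ~ [tʃ] at the end of the stem ([rɛlidʒa] vs [rɛlitʃ]).
Compare 'sand', with invariant [tʃ] in [runɔtʃa] and [runɔtʃ]: an analysis with underlying /tʃ/ and a rule producing [dʒ] before the CAUS suffix would wrongly predict alternation here too.
The underlying segment must be /dʒ/; voiced obstruents become voiceless word-finally, yielding [tʃ] there.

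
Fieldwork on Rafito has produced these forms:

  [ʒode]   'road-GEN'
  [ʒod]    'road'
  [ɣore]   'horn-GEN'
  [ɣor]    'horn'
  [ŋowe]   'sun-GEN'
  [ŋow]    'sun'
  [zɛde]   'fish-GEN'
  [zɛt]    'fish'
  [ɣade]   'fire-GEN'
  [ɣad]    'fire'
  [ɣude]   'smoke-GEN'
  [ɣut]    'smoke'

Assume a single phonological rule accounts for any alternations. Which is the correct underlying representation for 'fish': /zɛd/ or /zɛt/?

/zɛt/

The root 'fish' surfaces as [zɛde] and [zɛt], with a stem-final [d] ~ [t] alternation.
If /d/ were underlying and a rule turned it into [t] in isolation, 'fire' would also alternate; but it has [d] in both [ɣade] and [ɣad].
So /t/ is underlying, and a rule of intervocalic voicing — voiceless stops become voiced between vowels — gives [d].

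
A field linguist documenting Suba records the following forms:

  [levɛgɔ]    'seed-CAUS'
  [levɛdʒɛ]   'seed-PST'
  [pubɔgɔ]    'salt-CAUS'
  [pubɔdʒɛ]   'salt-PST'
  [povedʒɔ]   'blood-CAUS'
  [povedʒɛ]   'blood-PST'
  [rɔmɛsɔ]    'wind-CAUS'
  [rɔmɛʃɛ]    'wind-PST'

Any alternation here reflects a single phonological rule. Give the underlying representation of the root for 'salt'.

In [pubɔgɔ] and [pubɔdʒɛ] the final segment of 'salt' alternates: [g] ~ [dʒ].
But 'blood' keeps [dʒ] in both environments ([povedʒɔ], [povedʒɛ]), so there is no rule changing /dʒ/ to [g] before the CAUS suffix.
The underlying segment must be /g/; /g/ and /s/ become palato-alveolar [dʒ] and [ʃ] before a front vowel, yielding [dʒ] there.

/pubɔg/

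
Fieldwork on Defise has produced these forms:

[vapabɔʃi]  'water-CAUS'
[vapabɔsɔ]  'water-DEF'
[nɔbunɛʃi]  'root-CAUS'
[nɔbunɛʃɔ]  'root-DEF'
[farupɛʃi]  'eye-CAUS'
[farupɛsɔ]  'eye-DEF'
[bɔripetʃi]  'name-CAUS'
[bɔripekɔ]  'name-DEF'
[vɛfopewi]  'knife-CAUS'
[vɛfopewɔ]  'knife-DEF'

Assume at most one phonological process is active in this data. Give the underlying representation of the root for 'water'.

In [vapabɔʃi] and [vapabɔsɔ] the final segment of 'water' alternates: [ʃ] ~ [s].
Compare 'root', with invariant [ʃ] in [nɔbunɛʃi] and [nɔbunɛʃɔ]: an analysis with underlying /ʃ/ and a rule producing [s] before the DEF suffix would wrongly predict alternation here too.
Therefore /s/ is basic and [ʃ] is derived by palatalization before a front vowel (/k/ and /s/ become palato-alveolar [tʃ] and [ʃ] before a front vowel).

/vapabɔs/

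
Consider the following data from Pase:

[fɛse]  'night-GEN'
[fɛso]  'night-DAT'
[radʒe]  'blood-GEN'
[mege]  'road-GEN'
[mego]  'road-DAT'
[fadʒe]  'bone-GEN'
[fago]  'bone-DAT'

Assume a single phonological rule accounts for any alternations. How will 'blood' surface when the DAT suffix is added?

The root 'bone' surfaces as [fadʒe] and [fago], with a stem-final [dʒ] ~ [g] alternation.
Compare 'road', with invariant [g] in [mege] and [mego]: an analysis with underlying /g/ and a rule producing [dʒ] before the GEN suffix would wrongly predict alternation here too.
The alternation reflects depalatalization: palato-alveolar /dʒ/ becomes [g] when no front vowel follows. /dʒ/ is underlying.
From [radʒe] the stem 'blood' is /radʒ/; when no front vowel follows this yields [rago].

[rago]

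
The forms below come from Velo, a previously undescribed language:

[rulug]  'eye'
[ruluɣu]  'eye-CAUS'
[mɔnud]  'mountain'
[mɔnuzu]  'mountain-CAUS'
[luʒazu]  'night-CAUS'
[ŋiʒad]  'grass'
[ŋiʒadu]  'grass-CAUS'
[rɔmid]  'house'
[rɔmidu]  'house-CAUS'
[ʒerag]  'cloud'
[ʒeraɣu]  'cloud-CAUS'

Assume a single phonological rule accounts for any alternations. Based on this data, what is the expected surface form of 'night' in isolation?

'mountain' shows [d] ~ [z] at the end of the stem ([mɔnud] vs [mɔnuzu]).
Compare 'grass', with invariant [d] in [ŋiʒad] and [ŋiʒadu]: an analysis with underlying /d/ and a rule producing [z] before the CAUS suffix would wrongly predict alternation here too.
The alternation reflects word-final hardening: voiced fricatives become stops word-finally. /z/ is underlying.
From [luʒazu] the stem 'night' is /luʒaz/; word-finally this yields [luʒad].

[luʒad]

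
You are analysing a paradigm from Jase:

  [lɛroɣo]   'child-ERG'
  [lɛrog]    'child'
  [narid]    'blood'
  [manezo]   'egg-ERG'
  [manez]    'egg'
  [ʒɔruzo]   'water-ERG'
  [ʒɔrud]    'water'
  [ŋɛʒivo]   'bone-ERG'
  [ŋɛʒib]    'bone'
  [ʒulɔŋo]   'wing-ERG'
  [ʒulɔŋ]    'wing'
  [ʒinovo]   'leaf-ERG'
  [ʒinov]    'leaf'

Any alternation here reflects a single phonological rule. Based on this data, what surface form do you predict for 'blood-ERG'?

[narizo]

'water' shows [z] ~ [d] at the end of the stem ([ʒɔruzo] vs [ʒɔrud]).
If /z/ were underlying and a rule turned it into [d] in isolation, 'egg' would also alternate; but it has [z] in both [manezo] and [manez].
Therefore /d/ is basic and [z] is derived by intervocalic spirantization (voiced stops become fricatives between vowels).
From [narid] the stem 'blood' is /narid/; between vowels this yields [narizo].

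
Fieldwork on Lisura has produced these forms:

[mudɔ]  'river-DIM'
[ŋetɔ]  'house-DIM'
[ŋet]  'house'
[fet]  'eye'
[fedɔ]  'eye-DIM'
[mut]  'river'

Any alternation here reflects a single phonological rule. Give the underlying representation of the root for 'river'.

/mud/

The stem for 'river' ends in [d] in [mudɔ] but [t] in [mut].
Compare 'house', with invariant [t] in [ŋetɔ] and [ŋet]: an analysis with underlying /t/ and a rule producing [d] before the DIM suffix would wrongly predict alternation here too.
So /d/ is underlying, and a rule of word-final obstruent devoicing — voiced obstruents become voiceless word-finally — gives [t].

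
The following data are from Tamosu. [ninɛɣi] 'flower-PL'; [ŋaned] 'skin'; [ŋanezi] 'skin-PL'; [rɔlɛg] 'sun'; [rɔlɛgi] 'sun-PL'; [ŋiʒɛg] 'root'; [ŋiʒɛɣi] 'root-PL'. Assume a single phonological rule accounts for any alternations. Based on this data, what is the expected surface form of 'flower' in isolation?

'root' shows [g] ~ [ɣ] at the end of the stem ([ŋiʒɛg] vs [ŋiʒɛɣi]).
Compare 'sun', with invariant [g] in [rɔlɛg] and [rɔlɛgi]: an analysis with underlying /g/ and a rule producing [ɣ] before the PL suffix would wrongly predict alternation here too.
The alternation reflects word-final hardening: voiced fricatives become stops word-finally. /ɣ/ is underlying.
The one attested form of 'flower', [ninɛɣi], shows underlying /ninɛɣ/. Applying the same rule word-finally gives [ninɛg].

[ninɛg]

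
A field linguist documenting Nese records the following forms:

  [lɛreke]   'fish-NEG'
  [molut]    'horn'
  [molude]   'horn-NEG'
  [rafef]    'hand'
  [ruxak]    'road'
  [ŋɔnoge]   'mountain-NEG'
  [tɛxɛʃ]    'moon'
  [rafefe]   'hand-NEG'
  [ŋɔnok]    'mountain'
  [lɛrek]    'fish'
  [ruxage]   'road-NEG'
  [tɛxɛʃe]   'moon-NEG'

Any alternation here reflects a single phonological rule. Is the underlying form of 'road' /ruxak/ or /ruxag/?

/ruxag/

The stem for 'road' ends in [k] in [ruxak] but [g] in [ruxage].
The stem 'fish' ([lɛrek], [lɛreke]) shows [k] unchanged in both environments, so [k] cannot be basic with [g] derived before the NEG suffix.
So /g/ is underlying, and a rule of word-final obstruent devoicing — voiced obstruents become voiceless word-finally — gives [k].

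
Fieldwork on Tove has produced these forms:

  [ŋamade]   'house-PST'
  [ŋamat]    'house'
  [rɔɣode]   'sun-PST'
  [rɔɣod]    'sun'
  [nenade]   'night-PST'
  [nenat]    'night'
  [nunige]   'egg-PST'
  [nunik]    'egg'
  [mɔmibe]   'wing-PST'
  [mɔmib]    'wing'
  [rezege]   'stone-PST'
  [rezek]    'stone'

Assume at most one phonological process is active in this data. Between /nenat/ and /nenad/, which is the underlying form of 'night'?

'night' shows [d] ~ [t] at the end of the stem ([nenade] vs [nenat]).
But 'sun' keeps [d] in both environments ([rɔɣode], [rɔɣod]), so there is no rule changing /d/ to [t] in isolation.
Therefore /t/ is basic and [d] is derived by intervocalic voicing (voiceless stops become voiced between vowels).

/nenat/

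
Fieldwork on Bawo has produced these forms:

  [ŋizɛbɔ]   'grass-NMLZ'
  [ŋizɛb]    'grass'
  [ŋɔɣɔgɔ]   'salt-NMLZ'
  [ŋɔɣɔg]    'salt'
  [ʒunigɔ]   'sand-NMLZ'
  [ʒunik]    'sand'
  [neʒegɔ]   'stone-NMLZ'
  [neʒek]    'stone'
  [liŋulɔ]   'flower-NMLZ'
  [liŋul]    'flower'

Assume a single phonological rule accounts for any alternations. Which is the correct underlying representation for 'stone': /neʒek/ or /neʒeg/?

/neʒek/

In [neʒegɔ] and [neʒek] the final segment of 'stone' alternates: [g] ~ [k].
If /g/ were underlying and a rule turned it into [k] in isolation, 'salt' would also alternate; but it has [g] in both [ŋɔɣɔgɔ] and [ŋɔɣɔg].
Therefore /k/ is basic and [g] is derived by intervocalic voicing (voiceless stops become voiced between vowels).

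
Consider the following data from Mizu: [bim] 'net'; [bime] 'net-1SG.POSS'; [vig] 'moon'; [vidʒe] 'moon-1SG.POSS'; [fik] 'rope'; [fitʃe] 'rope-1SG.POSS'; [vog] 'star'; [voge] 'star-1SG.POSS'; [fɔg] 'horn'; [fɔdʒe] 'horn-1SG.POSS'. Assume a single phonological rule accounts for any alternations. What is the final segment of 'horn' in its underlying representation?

In [fɔg] and [fɔdʒe] the final segment of 'horn' alternates: [g] ~ [dʒ].
Compare 'star', with invariant [g] in [vog] and [voge]: an analysis with underlying /g/ and a rule producing [dʒ] before the 1SG.POSS suffix would wrongly predict alternation here too.
The underlying segment must be /dʒ/; palato-alveolar /tʃ/ and /dʒ/ become [k] and [g] when no front vowel follows, yielding [g] there.

/dʒ/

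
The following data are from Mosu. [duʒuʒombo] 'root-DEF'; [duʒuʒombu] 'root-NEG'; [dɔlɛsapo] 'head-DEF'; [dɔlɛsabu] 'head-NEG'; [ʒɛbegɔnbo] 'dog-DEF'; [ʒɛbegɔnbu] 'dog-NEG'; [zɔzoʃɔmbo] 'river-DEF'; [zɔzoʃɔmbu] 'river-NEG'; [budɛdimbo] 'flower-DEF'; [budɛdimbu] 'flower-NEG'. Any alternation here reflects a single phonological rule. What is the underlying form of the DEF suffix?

/-po/

The DEF suffix surfaces as [-bo] and [-po], depending on the final segment of the stem.
By contrast the NEG suffix keeps its initial [b] throughout — that segment must be underlying.
So the underlying form is /-po/, and voiceless stops become voiced after a nasal.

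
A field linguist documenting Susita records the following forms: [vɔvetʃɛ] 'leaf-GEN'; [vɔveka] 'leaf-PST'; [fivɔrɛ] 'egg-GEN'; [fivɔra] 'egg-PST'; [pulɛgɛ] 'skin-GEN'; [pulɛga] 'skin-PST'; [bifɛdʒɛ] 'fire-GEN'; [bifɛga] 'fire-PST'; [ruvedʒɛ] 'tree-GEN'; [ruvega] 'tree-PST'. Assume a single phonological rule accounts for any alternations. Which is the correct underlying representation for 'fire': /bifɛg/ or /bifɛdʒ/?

/bifɛdʒ/

In [bifɛdʒɛ] and [bifɛga] the final segment of 'fire' alternates: [dʒ] ~ [g].
Compare 'skin', with invariant [g] in [pulɛgɛ] and [pulɛga]: an analysis with underlying /g/ and a rule producing [dʒ] before the GEN suffix would wrongly predict alternation here too.
Therefore /dʒ/ is basic and [g] is derived by depalatalization (palato-alveolar /tʃ/ and /dʒ/ become [k] and [g] when no front vowel follows).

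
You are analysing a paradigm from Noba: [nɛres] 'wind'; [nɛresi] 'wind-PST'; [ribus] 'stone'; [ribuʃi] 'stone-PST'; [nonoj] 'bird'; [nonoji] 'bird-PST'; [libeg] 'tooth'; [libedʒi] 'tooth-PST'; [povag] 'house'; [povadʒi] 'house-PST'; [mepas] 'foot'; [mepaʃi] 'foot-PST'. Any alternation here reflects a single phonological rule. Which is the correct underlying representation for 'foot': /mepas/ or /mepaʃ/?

/mepaʃ/

'foot' shows [s] ~ [ʃ] at the end of the stem ([mepas] vs [mepaʃi]).
Compare 'wind', with invariant [s] in [nɛres] and [nɛresi]: an analysis with underlying /s/ and a rule producing [ʃ] before the PST suffix would wrongly predict alternation here too.
Therefore /ʃ/ is basic and [s] is derived by depalatalization (palato-alveolar /dʒ/ and /ʃ/ become [g] and [s] when no front vowel follows).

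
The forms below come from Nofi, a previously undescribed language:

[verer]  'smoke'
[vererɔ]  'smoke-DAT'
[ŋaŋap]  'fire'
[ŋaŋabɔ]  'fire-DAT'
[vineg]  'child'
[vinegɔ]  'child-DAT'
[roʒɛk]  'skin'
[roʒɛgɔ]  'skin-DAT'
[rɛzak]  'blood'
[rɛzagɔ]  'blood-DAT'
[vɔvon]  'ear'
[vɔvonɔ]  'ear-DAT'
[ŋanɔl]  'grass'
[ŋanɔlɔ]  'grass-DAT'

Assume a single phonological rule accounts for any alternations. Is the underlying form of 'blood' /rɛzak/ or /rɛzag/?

/rɛzak/

In [rɛzak] and [rɛzagɔ] the final segment of 'blood' alternates: [k] ~ [g].
Compare 'child', with invariant [g] in [vineg] and [vinegɔ]: an analysis with underlying /g/ and a rule producing [k] in isolation would wrongly predict alternation here too.
So /k/ is underlying, and a rule of intervocalic voicing — voiceless stops become voiced between vowels — gives [g].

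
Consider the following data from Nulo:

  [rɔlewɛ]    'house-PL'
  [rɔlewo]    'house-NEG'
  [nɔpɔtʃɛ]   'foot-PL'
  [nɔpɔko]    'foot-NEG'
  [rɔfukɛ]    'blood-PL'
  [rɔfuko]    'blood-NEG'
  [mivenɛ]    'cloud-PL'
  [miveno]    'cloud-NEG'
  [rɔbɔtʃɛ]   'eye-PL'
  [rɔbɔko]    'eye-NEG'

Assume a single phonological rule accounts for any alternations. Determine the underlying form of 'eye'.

/rɔbɔtʃ/

In [rɔbɔtʃɛ] and [rɔbɔko] the final segment of 'eye' alternates: [tʃ] ~ [k].
Compare 'blood', with invariant [k] in [rɔfukɛ] and [rɔfuko]: an analysis with underlying /k/ and a rule producing [tʃ] before the PL suffix would wrongly predict alternation here too.
So /tʃ/ is underlying, and a rule of depalatalization — palato-alveolar /tʃ/ becomes [k] when no front vowel follows — gives [k].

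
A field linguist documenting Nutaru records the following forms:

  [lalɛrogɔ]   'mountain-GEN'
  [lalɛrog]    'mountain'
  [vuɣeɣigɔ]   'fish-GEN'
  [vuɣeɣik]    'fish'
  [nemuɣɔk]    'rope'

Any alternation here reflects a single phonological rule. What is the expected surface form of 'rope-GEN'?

In [vuɣeɣigɔ] and [vuɣeɣik] the final segment of 'fish' alternates: [g] ~ [k].
If /g/ were underlying and a rule turned it into [k] in isolation, 'mountain' would also alternate; but it has [g] in both [lalɛrogɔ] and [lalɛrog].
The alternation reflects intervocalic voicing: voiceless stops become voiced between vowels. /k/ is underlying.
From [nemuɣɔk] the stem 'rope' is /nemuɣɔk/; between vowels this yields [nemuɣɔgɔ].

[nemuɣɔgɔ]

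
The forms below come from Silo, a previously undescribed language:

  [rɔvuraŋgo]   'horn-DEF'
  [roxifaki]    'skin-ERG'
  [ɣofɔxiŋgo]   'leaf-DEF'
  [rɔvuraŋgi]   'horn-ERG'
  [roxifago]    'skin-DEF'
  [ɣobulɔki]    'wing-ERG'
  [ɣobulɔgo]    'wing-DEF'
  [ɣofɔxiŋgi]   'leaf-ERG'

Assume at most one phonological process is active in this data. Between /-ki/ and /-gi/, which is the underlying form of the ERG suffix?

/-ki/

The ERG morpheme has two allomorphs, [-gi] and [-ki].
The DEF suffix, which begins with [g], is invariant after every stem; so [g] is not altered by any rule here.
So the underlying form is /-ki/, and voiceless stops become voiced after a nasal.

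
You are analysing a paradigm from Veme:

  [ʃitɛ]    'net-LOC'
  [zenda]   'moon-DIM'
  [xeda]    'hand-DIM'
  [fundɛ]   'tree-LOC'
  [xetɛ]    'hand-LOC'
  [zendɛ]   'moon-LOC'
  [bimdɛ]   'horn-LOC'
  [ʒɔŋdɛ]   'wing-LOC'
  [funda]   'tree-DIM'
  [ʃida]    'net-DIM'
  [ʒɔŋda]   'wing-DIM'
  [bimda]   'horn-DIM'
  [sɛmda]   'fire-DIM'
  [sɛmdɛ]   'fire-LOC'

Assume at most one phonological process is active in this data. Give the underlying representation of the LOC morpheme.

/-tɛ/

The LOC morpheme has two allomorphs, [-dɛ] and [-tɛ].
The DIM suffix, which begins with [d], is invariant after every stem; so [d] is not altered by any rule here.
The LOC suffix is therefore /-tɛ/ underlyingly, with post-nasal voicing: voiceless stops become voiced after a nasal.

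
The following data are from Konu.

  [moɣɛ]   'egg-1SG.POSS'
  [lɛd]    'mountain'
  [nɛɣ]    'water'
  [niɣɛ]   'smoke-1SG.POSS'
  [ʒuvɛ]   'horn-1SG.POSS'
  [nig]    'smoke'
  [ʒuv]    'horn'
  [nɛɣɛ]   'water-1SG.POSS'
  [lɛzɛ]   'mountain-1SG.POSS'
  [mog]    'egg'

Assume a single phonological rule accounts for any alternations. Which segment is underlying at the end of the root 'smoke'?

/g/

The root 'smoke' surfaces as [niɣɛ] and [nig], with a stem-final [ɣ] ~ [g] alternation.
But 'water' keeps [ɣ] in both environments ([nɛɣɛ], [nɛɣ]), so there is no rule changing /ɣ/ to [g] in isolation.
So /g/ is underlying, and a rule of intervocalic spirantization — voiced stops become fricatives between vowels — gives [ɣ].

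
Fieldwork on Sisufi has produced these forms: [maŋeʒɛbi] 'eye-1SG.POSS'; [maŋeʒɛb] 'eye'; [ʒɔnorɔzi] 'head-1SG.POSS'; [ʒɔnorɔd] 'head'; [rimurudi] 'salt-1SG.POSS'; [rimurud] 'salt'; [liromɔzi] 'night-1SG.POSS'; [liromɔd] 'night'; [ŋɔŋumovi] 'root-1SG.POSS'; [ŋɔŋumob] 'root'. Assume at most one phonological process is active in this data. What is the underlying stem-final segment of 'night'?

'night' shows [z] ~ [d] at the end of the stem ([liromɔzi] vs [liromɔd]).
The stem 'salt' ([rimurudi], [rimurud]) shows [d] unchanged in both environments, so [d] cannot be basic with [z] derived before the 1SG.POSS suffix.
The underlying segment must be /z/; voiced fricatives become stops word-finally, yielding [d] there.

/z/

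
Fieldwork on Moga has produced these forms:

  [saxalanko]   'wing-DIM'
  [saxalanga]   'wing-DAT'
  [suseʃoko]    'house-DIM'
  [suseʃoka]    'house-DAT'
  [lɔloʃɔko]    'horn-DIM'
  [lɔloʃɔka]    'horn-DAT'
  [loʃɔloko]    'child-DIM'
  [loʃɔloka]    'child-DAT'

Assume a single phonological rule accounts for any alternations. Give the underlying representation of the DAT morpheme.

The DAT morpheme has two allomorphs, [-ga] and [-ka].
The DIM suffix, which begins with [k], is invariant after every stem; so [k] is not altered by any rule here.
The DAT suffix is therefore /-ga/ underlyingly, with post-vocalic devoicing: voiced stops become voiceless after a vowel.

/-ga/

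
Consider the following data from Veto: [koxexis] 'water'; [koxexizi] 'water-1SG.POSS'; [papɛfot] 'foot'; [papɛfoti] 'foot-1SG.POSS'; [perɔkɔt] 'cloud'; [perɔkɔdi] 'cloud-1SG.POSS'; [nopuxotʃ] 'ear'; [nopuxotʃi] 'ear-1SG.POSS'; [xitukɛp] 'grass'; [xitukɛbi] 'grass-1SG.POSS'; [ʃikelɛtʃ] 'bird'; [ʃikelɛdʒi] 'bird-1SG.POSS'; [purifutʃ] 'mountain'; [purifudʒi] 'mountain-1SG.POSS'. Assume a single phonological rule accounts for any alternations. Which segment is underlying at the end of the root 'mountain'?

/dʒ/

'mountain' shows [tʃ] ~ [dʒ] at the end of the stem ([purifutʃ] vs [purifudʒi]).
The stem 'ear' ([nopuxotʃ], [nopuxotʃi]) shows [tʃ] unchanged in both environments, so [tʃ] cannot be basic with [dʒ] derived before the 1SG.POSS suffix.
Therefore /dʒ/ is basic and [tʃ] is derived by word-final obstruent devoicing (voiced obstruents become voiceless word-finally).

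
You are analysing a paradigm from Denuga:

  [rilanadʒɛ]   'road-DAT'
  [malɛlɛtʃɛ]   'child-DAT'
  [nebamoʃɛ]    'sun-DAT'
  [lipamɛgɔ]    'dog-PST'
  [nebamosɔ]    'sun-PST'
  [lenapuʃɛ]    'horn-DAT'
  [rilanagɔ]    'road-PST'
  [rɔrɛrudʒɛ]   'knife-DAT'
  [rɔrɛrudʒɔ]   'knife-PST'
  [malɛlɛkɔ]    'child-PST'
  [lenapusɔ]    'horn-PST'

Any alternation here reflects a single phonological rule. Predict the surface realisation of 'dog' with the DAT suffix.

In [rilanadʒɛ] and [rilanagɔ] the final segment of 'road' alternates: [dʒ] ~ [g].
Compare 'knife', with invariant [dʒ] in [rɔrɛrudʒɛ] and [rɔrɛrudʒɔ]: an analysis with underlying /dʒ/ and a rule producing [g] before the PST suffix would wrongly predict alternation here too.
Therefore /g/ is basic and [dʒ] is derived by palatalization before a front vowel (/k/, /g/ and /s/ become palato-alveolar [tʃ], [dʒ] and [ʃ] before a front vowel).
From [lipamɛgɔ] the stem 'dog' is /lipamɛg/; before a front vowel this yields [lipamɛdʒɛ].

[lipamɛdʒɛ]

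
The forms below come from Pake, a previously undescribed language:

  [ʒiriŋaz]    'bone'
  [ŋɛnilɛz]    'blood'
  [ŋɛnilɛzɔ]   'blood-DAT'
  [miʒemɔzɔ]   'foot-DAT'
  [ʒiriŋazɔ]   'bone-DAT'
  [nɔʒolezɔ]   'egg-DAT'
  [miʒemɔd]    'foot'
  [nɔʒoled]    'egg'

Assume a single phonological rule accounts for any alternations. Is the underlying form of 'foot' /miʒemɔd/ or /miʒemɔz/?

/miʒemɔd/

The stem for 'foot' ends in [z] in [miʒemɔzɔ] but [d] in [miʒemɔd].
Compare 'bone', with invariant [z] in [ʒiriŋazɔ] and [ʒiriŋaz]: an analysis with underlying /z/ and a rule producing [d] in isolation would wrongly predict alternation here too.
So /d/ is underlying, and a rule of intervocalic spirantization — voiced stops become fricatives between vowels — gives [z].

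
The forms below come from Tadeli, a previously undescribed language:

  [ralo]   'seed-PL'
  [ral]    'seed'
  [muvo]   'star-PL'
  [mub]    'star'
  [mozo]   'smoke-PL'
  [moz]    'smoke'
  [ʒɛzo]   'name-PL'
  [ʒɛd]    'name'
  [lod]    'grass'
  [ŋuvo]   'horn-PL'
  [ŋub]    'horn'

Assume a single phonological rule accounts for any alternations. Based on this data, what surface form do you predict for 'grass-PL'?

The stem for 'name' ends in [z] in [ʒɛzo] but [d] in [ʒɛd].
But 'smoke' keeps [z] in both environments ([mozo], [moz]), so there is no rule changing /z/ to [d] in isolation.
The underlying segment must be /d/; voiced stops become fricatives between vowels, yielding [z] there.
From [lod] the stem 'grass' is /lod/; between vowels this yields [lozo].

[lozo]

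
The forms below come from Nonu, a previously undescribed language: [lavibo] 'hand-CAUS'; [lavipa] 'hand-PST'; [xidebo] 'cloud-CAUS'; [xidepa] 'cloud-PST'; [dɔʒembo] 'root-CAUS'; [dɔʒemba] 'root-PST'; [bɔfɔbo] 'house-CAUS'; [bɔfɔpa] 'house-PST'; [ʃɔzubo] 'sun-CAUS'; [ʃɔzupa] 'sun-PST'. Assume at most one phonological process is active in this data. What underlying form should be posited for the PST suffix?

/-pa/

The PST morpheme has two allomorphs, [-ba] and [-pa].
By contrast the CAUS suffix keeps its initial [b] throughout — that segment must be underlying.
The PST suffix is therefore /-pa/ underlyingly, with post-nasal voicing: voiceless stops become voiced after a nasal.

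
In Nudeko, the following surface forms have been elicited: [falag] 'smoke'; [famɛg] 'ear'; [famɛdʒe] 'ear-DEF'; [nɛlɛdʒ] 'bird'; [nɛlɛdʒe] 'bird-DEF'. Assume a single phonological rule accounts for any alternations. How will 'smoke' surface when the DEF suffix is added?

'ear' shows [g] ~ [dʒ] at the end of the stem ([famɛg] vs [famɛdʒe]).
But 'bird' keeps [dʒ] in both environments ([nɛlɛdʒ], [nɛlɛdʒe]), so there is no rule changing /dʒ/ to [g] in isolation.
The underlying segment must be /g/; /g/ becomes palato-alveolar [dʒ] before a front vowel, yielding [dʒ] there.
From [falag] the stem 'smoke' is /falag/; before a front vowel this yields [faladʒe].

[faladʒe]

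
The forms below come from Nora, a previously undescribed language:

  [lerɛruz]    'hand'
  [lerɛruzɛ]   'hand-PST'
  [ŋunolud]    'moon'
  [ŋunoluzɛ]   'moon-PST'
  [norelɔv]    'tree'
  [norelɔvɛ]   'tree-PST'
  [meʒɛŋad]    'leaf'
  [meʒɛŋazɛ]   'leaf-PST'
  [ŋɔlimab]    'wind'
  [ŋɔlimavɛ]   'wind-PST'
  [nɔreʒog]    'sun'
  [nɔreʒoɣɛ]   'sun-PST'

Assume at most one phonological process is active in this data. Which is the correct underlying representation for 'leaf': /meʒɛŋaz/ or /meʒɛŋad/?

/meʒɛŋad/

'leaf' shows [d] ~ [z] at the end of the stem ([meʒɛŋad] vs [meʒɛŋazɛ]).
The stem 'hand' ([lerɛruz], [lerɛruzɛ]) shows [z] unchanged in both environments, so [z] cannot be basic with [d] derived in isolation.
So /d/ is underlying, and a rule of intervocalic spirantization — voiced stops become fricatives between vowels — gives [z].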